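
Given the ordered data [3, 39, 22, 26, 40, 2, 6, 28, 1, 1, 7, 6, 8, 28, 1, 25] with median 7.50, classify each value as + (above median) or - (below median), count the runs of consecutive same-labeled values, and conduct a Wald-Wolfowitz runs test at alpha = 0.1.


Step 1: Compute median = 7.50; label A = above, B = below.
Labels in order: BAAAABBABBBBAABA  (n_A = 8, n_B = 8)
Step 2: Count runs R = 8.
Step 3: Under H0 (random ordering), E[R] = 2*n_A*n_B/(n_A+n_B) + 1 = 2*8*8/16 + 1 = 9.0000.
        Var[R] = 2*n_A*n_B*(2*n_A*n_B - n_A - n_B) / ((n_A+n_B)^2 * (n_A+n_B-1)) = 14336/3840 = 3.7333.
        SD[R] = 1.9322.
Step 4: Continuity-corrected z = (R + 0.5 - E[R]) / SD[R] = (8 + 0.5 - 9.0000) / 1.9322 = -0.2588.
Step 5: Two-sided p-value via normal approximation = 2*(1 - Phi(|z|)) = 0.795809.
Step 6: alpha = 0.1. fail to reject H0.

R = 8, z = -0.2588, p = 0.795809, fail to reject H0.


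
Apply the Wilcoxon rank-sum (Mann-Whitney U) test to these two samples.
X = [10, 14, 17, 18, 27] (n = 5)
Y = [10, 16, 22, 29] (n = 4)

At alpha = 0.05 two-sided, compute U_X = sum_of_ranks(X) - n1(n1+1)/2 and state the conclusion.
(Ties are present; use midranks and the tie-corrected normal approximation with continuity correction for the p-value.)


Step 1: Combine and sort all 9 observations; assign midranks.
sorted (value, group): (10,X), (10,Y), (14,X), (16,Y), (17,X), (18,X), (22,Y), (27,X), (29,Y)
ranks: 10->1.5, 10->1.5, 14->3, 16->4, 17->5, 18->6, 22->7, 27->8, 29->9
Step 2: Rank sum for X: R1 = 1.5 + 3 + 5 + 6 + 8 = 23.5.
Step 3: U_X = R1 - n1(n1+1)/2 = 23.5 - 5*6/2 = 23.5 - 15 = 8.5.
       U_Y = n1*n2 - U_X = 20 - 8.5 = 11.5.
Step 4: Ties are present, so use the tie-corrected normal approximation (with continuity correction) for the p-value.
Step 5: p-value = 0.805701; compare to alpha = 0.05. fail to reject H0.

U_X = 8.5, p = 0.805701, fail to reject H0 at alpha = 0.05.


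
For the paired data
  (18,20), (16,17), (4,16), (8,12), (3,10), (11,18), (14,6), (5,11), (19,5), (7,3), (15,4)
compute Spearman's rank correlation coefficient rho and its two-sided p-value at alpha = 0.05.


Step 1: Rank x and y separately (midranks; no ties here).
rank(x): 18->10, 16->9, 4->2, 8->5, 3->1, 11->6, 14->7, 5->3, 19->11, 7->4, 15->8
rank(y): 20->11, 17->9, 16->8, 12->7, 10->5, 18->10, 6->4, 11->6, 5->3, 3->1, 4->2
Step 2: d_i = R_x(i) - R_y(i); compute d_i^2.
  (10-11)^2=1, (9-9)^2=0, (2-8)^2=36, (5-7)^2=4, (1-5)^2=16, (6-10)^2=16, (7-4)^2=9, (3-6)^2=9, (11-3)^2=64, (4-1)^2=9, (8-2)^2=36
sum(d^2) = 200.
Step 3: rho = 1 - 6*200 / (11*(11^2 - 1)) = 1 - 1200/1320 = 0.090909.
Step 4: Under H0, t = rho * sqrt((n-2)/(1-rho^2)) = 0.2739 ~ t(9).
Step 5: Two-sided p-value from the t-distribution with 9 df = 0.790373.
Step 6: alpha = 0.05. fail to reject H0.

rho = 0.0909, p = 0.790373, fail to reject H0 at alpha = 0.05.


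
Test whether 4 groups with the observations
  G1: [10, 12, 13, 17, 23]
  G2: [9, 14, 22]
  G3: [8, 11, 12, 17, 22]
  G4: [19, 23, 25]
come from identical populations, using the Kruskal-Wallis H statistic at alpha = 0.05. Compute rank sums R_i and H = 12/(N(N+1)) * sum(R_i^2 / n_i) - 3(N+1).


Step 1: Combine all N = 16 observations and assign midranks.
sorted (value, group, rank): (8,G3,1), (9,G2,2), (10,G1,3), (11,G3,4), (12,G1,5.5), (12,G3,5.5), (13,G1,7), (14,G2,8), (17,G1,9.5), (17,G3,9.5), (19,G4,11), (22,G2,12.5), (22,G3,12.5), (23,G1,14.5), (23,G4,14.5), (25,G4,16)
Step 2: Sum ranks within each group.
R_1 = 39.5 (n_1 = 5)
R_2 = 22.5 (n_2 = 3)
R_3 = 32.5 (n_3 = 5)
R_4 = 41.5 (n_4 = 3)
Step 3: H = 12/(N(N+1)) * sum(R_i^2/n_i) - 3(N+1)
     = 12/(16*17) * (39.5^2/5 + 22.5^2/3 + 32.5^2/5 + 41.5^2/3) - 3*17
     = 0.044118 * 1266.13 - 51
     = 4.858824.
Step 4: Ties present; correction factor C = 1 - 24/(16^3 - 16) = 0.994118. Corrected H = 4.858824 / 0.994118 = 4.887574.
Step 5: Under H0, H ~ chi^2(3); p-value = 0.180217.
Step 6: alpha = 0.05. fail to reject H0.

H = 4.8876, df = 3, p = 0.180217, fail to reject H0.


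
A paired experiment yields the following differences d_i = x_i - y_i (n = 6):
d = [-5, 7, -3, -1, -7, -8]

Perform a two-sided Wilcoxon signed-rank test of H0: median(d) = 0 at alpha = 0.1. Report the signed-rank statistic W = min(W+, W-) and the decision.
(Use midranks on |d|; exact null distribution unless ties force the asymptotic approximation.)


Step 1: Drop any zero differences (none here) and take |d_i|.
|d| = [5, 7, 3, 1, 7, 8]
Step 2: Midrank |d_i| (ties get averaged ranks).
ranks: |5|->3, |7|->4.5, |3|->2, |1|->1, |7|->4.5, |8|->6
Step 3: Attach original signs; sum ranks with positive sign and with negative sign.
W+ = 4.5 = 4.5
W- = 3 + 2 + 1 + 4.5 + 6 = 16.5
(Check: W+ + W- = 21 should equal n(n+1)/2 = 21.)
Step 4: Test statistic W = min(W+, W-) = 4.5.
Step 5: Ties in |d|, so use the tie-corrected normal approximation.
        E[W] = n(n+1)/4 = 6*7/4 = 10.5.
        Tie groups: |d|=7 (t=2); sum(t^3 - t) = 6.
        Var[W] = n(n+1)(2n+1)/24 - sum(t^3-t)/48 = 546/24 - 6/48 = 22.625.
        z = (W - E[W]) / sqrt(Var[W]) = (4.5 - 10.5) / 4.7566 = -1.2614.
        Two-sided p = 2*Phi(z) = 0.207160.
Step 6: alpha = 0.1. fail to reject H0.

W+ = 4.5, W- = 16.5, W = min = 4.5, p = 0.207160, fail to reject H0.


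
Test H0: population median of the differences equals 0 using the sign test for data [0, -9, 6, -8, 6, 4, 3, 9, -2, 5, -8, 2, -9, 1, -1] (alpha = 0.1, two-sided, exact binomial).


Step 1: Discard zero differences. Original n = 15; n_eff = number of nonzero differences = 14.
Nonzero differences (with sign): -9, +6, -8, +6, +4, +3, +9, -2, +5, -8, +2, -9, +1, -1
Step 2: Count signs: positive = 8, negative = 6.
Step 3: Under H0: P(positive) = 0.5, so the number of positives S ~ Bin(14, 0.5).
Step 4: Two-sided exact p-value = sum of Bin(14,0.5) probabilities at or below the observed probability = 0.790527.
Step 5: alpha = 0.1. fail to reject H0.

n_eff = 14, pos = 8, neg = 6, p = 0.790527, fail to reject H0.


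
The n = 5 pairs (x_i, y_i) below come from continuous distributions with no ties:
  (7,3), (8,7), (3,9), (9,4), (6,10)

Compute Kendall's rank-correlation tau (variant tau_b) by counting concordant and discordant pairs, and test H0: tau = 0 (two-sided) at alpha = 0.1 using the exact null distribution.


Step 1: Enumerate the 10 unordered pairs (i,j) with i<j and classify each by sign(x_j-x_i) * sign(y_j-y_i).
  (1,2):dx=+1,dy=+4->C; (1,3):dx=-4,dy=+6->D; (1,4):dx=+2,dy=+1->C; (1,5):dx=-1,dy=+7->D
  (2,3):dx=-5,dy=+2->D; (2,4):dx=+1,dy=-3->D; (2,5):dx=-2,dy=+3->D; (3,4):dx=+6,dy=-5->D
  (3,5):dx=+3,dy=+1->C; (4,5):dx=-3,dy=+6->D
Step 2: C = 3, D = 7, total pairs = 10.
Step 3: tau = (C - D)/(n(n-1)/2) = (3 - 7)/10 = -0.400000.
Step 4: Exact two-sided p-value (enumerate n! = 120 permutations of y under H0): p = 0.483333.
Step 5: alpha = 0.1. fail to reject H0.

tau_b = -0.4000 (C=3, D=7), p = 0.483333, fail to reject H0.


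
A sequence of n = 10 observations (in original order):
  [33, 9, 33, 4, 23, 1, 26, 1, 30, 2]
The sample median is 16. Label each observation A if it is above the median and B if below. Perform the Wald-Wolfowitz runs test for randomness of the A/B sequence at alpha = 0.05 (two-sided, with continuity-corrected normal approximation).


Step 1: Compute median = 16; label A = above, B = below.
Labels in order: ABABABABAB  (n_A = 5, n_B = 5)
Step 2: Count runs R = 10.
Step 3: Under H0 (random ordering), E[R] = 2*n_A*n_B/(n_A+n_B) + 1 = 2*5*5/10 + 1 = 6.0000.
        Var[R] = 2*n_A*n_B*(2*n_A*n_B - n_A - n_B) / ((n_A+n_B)^2 * (n_A+n_B-1)) = 2000/900 = 2.2222.
        SD[R] = 1.4907.
Step 4: Continuity-corrected z = (R - 0.5 - E[R]) / SD[R] = (10 - 0.5 - 6.0000) / 1.4907 = 2.3479.
Step 5: Two-sided p-value via normal approximation = 2*(1 - Phi(|z|)) = 0.018881.
Step 6: alpha = 0.05. reject H0.

R = 10, z = 2.3479, p = 0.018881, reject H0.


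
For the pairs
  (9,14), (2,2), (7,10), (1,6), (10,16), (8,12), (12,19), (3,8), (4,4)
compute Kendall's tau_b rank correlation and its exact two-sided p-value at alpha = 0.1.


Step 1: Enumerate the 36 unordered pairs (i,j) with i<j and classify each by sign(x_j-x_i) * sign(y_j-y_i).
  (1,2):dx=-7,dy=-12->C; (1,3):dx=-2,dy=-4->C; (1,4):dx=-8,dy=-8->C; (1,5):dx=+1,dy=+2->C
  (1,6):dx=-1,dy=-2->C; (1,7):dx=+3,dy=+5->C; (1,8):dx=-6,dy=-6->C; (1,9):dx=-5,dy=-10->C
  (2,3):dx=+5,dy=+8->C; (2,4):dx=-1,dy=+4->D; (2,5):dx=+8,dy=+14->C; (2,6):dx=+6,dy=+10->C
  (2,7):dx=+10,dy=+17->C; (2,8):dx=+1,dy=+6->C; (2,9):dx=+2,dy=+2->C; (3,4):dx=-6,dy=-4->C
  (3,5):dx=+3,dy=+6->C; (3,6):dx=+1,dy=+2->C; (3,7):dx=+5,dy=+9->C; (3,8):dx=-4,dy=-2->C
  (3,9):dx=-3,dy=-6->C; (4,5):dx=+9,dy=+10->C; (4,6):dx=+7,dy=+6->C; (4,7):dx=+11,dy=+13->C
  (4,8):dx=+2,dy=+2->C; (4,9):dx=+3,dy=-2->D; (5,6):dx=-2,dy=-4->C; (5,7):dx=+2,dy=+3->C
  (5,8):dx=-7,dy=-8->C; (5,9):dx=-6,dy=-12->C; (6,7):dx=+4,dy=+7->C; (6,8):dx=-5,dy=-4->C
  (6,9):dx=-4,dy=-8->C; (7,8):dx=-9,dy=-11->C; (7,9):dx=-8,dy=-15->C; (8,9):dx=+1,dy=-4->D
Step 2: C = 33, D = 3, total pairs = 36.
Step 3: tau = (C - D)/(n(n-1)/2) = (33 - 3)/36 = 0.833333.
Step 4: Exact two-sided p-value (enumerate n! = 362880 permutations of y under H0): p = 0.000854.
Step 5: alpha = 0.1. reject H0.

tau_b = 0.8333 (C=33, D=3), p = 0.000854, reject H0.


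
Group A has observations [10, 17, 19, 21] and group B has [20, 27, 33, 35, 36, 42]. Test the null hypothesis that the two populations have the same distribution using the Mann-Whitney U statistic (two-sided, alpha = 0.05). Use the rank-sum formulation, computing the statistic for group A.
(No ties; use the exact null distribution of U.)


Step 1: Combine and sort all 10 observations; assign midranks.
sorted (value, group): (10,X), (17,X), (19,X), (20,Y), (21,X), (27,Y), (33,Y), (35,Y), (36,Y), (42,Y)
ranks: 10->1, 17->2, 19->3, 20->4, 21->5, 27->6, 33->7, 35->8, 36->9, 42->10
Step 2: Rank sum for X: R1 = 1 + 2 + 3 + 5 = 11.
Step 3: U_X = R1 - n1(n1+1)/2 = 11 - 4*5/2 = 11 - 10 = 1.
       U_Y = n1*n2 - U_X = 24 - 1 = 23.
Step 4: No ties, so the exact null distribution of U (based on enumerating the C(10,4) = 210 equally likely rank assignments) gives the two-sided p-value.
Step 5: p-value = 0.019048; compare to alpha = 0.05. reject H0.

U_X = 1, p = 0.019048, reject H0 at alpha = 0.05.


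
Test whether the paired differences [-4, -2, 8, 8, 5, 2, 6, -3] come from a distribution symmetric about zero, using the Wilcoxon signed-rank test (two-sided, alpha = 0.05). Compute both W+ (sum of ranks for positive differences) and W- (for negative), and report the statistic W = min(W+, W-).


Step 1: Drop any zero differences (none here) and take |d_i|.
|d| = [4, 2, 8, 8, 5, 2, 6, 3]
Step 2: Midrank |d_i| (ties get averaged ranks).
ranks: |4|->4, |2|->1.5, |8|->7.5, |8|->7.5, |5|->5, |2|->1.5, |6|->6, |3|->3
Step 3: Attach original signs; sum ranks with positive sign and with negative sign.
W+ = 7.5 + 7.5 + 5 + 1.5 + 6 = 27.5
W- = 4 + 1.5 + 3 = 8.5
(Check: W+ + W- = 36 should equal n(n+1)/2 = 36.)
Step 4: Test statistic W = min(W+, W-) = 8.5.
Step 5: Ties in |d|, so use the tie-corrected normal approximation.
        E[W] = n(n+1)/4 = 8*9/4 = 18.
        Tie groups: |d|=2 (t=2), |d|=8 (t=2); sum(t^3 - t) = 12.
        Var[W] = n(n+1)(2n+1)/24 - sum(t^3-t)/48 = 1224/24 - 12/48 = 50.75.
        z = (W - E[W]) / sqrt(Var[W]) = (8.5 - 18) / 7.1239 = -1.3335.
        Two-sided p = 2*Phi(z) = 0.182355.
Step 6: alpha = 0.05. fail to reject H0.

W+ = 27.5, W- = 8.5, W = min = 8.5, p = 0.182355, fail to reject H0.


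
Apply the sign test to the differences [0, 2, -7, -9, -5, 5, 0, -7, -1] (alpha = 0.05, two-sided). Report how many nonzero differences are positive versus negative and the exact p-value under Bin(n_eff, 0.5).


Step 1: Discard zero differences. Original n = 9; n_eff = number of nonzero differences = 7.
Nonzero differences (with sign): +2, -7, -9, -5, +5, -7, -1
Step 2: Count signs: positive = 2, negative = 5.
Step 3: Under H0: P(positive) = 0.5, so the number of positives S ~ Bin(7, 0.5).
Step 4: Two-sided exact p-value = sum of Bin(7,0.5) probabilities at or below the observed probability = 0.453125.
Step 5: alpha = 0.05. fail to reject H0.

n_eff = 7, pos = 2, neg = 5, p = 0.453125, fail to reject H0.


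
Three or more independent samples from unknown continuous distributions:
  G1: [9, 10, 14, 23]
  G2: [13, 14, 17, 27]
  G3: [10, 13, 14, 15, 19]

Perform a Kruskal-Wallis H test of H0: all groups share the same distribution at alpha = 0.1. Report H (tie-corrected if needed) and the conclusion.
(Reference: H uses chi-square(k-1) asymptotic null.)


Step 1: Combine all N = 13 observations and assign midranks.
sorted (value, group, rank): (9,G1,1), (10,G1,2.5), (10,G3,2.5), (13,G2,4.5), (13,G3,4.5), (14,G1,7), (14,G2,7), (14,G3,7), (15,G3,9), (17,G2,10), (19,G3,11), (23,G1,12), (27,G2,13)
Step 2: Sum ranks within each group.
R_1 = 22.5 (n_1 = 4)
R_2 = 34.5 (n_2 = 4)
R_3 = 34 (n_3 = 5)
Step 3: H = 12/(N(N+1)) * sum(R_i^2/n_i) - 3(N+1)
     = 12/(13*14) * (22.5^2/4 + 34.5^2/4 + 34^2/5) - 3*14
     = 0.065934 * 655.325 - 42
     = 1.208242.
Step 4: Ties present; correction factor C = 1 - 36/(13^3 - 13) = 0.983516. Corrected H = 1.208242 / 0.983516 = 1.228492.
Step 5: Under H0, H ~ chi^2(2); p-value = 0.541049.
Step 6: alpha = 0.1. fail to reject H0.

H = 1.2285, df = 2, p = 0.541049, fail to reject H0.


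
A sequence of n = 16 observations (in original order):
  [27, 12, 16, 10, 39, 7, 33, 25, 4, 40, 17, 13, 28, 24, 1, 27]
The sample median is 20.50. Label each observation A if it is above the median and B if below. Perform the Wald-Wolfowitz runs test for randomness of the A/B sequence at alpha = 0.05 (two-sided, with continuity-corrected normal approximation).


Step 1: Compute median = 20.50; label A = above, B = below.
Labels in order: ABBBABAABABBAABA  (n_A = 8, n_B = 8)
Step 2: Count runs R = 11.
Step 3: Under H0 (random ordering), E[R] = 2*n_A*n_B/(n_A+n_B) + 1 = 2*8*8/16 + 1 = 9.0000.
        Var[R] = 2*n_A*n_B*(2*n_A*n_B - n_A - n_B) / ((n_A+n_B)^2 * (n_A+n_B-1)) = 14336/3840 = 3.7333.
        SD[R] = 1.9322.
Step 4: Continuity-corrected z = (R - 0.5 - E[R]) / SD[R] = (11 - 0.5 - 9.0000) / 1.9322 = 0.7763.
Step 5: Two-sided p-value via normal approximation = 2*(1 - Phi(|z|)) = 0.437558.
Step 6: alpha = 0.05. fail to reject H0.

R = 11, z = 0.7763, p = 0.437558, fail to reject H0.


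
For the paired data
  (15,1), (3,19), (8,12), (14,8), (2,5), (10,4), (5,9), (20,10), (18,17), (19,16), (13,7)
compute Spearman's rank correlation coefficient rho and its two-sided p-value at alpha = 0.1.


Step 1: Rank x and y separately (midranks; no ties here).
rank(x): 15->8, 3->2, 8->4, 14->7, 2->1, 10->5, 5->3, 20->11, 18->9, 19->10, 13->6
rank(y): 1->1, 19->11, 12->8, 8->5, 5->3, 4->2, 9->6, 10->7, 17->10, 16->9, 7->4
Step 2: d_i = R_x(i) - R_y(i); compute d_i^2.
  (8-1)^2=49, (2-11)^2=81, (4-8)^2=16, (7-5)^2=4, (1-3)^2=4, (5-2)^2=9, (3-6)^2=9, (11-7)^2=16, (9-10)^2=1, (10-9)^2=1, (6-4)^2=4
sum(d^2) = 194.
Step 3: rho = 1 - 6*194 / (11*(11^2 - 1)) = 1 - 1164/1320 = 0.118182.
Step 4: Under H0, t = rho * sqrt((n-2)/(1-rho^2)) = 0.3570 ~ t(9).
Step 5: Two-sided p-value from the t-distribution with 9 df = 0.729285.
Step 6: alpha = 0.1. fail to reject H0.

rho = 0.1182, p = 0.729285, fail to reject H0 at alpha = 0.1.


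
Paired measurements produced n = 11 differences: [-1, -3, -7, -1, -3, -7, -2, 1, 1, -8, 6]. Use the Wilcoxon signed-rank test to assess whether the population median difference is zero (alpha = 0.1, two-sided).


Step 1: Drop any zero differences (none here) and take |d_i|.
|d| = [1, 3, 7, 1, 3, 7, 2, 1, 1, 8, 6]
Step 2: Midrank |d_i| (ties get averaged ranks).
ranks: |1|->2.5, |3|->6.5, |7|->9.5, |1|->2.5, |3|->6.5, |7|->9.5, |2|->5, |1|->2.5, |1|->2.5, |8|->11, |6|->8
Step 3: Attach original signs; sum ranks with positive sign and with negative sign.
W+ = 2.5 + 2.5 + 8 = 13
W- = 2.5 + 6.5 + 9.5 + 2.5 + 6.5 + 9.5 + 5 + 11 = 53
(Check: W+ + W- = 66 should equal n(n+1)/2 = 66.)
Step 4: Test statistic W = min(W+, W-) = 13.
Step 5: Ties in |d|, so use the tie-corrected normal approximation.
        E[W] = n(n+1)/4 = 11*12/4 = 33.
        Tie groups: |d|=1 (t=4), |d|=3 (t=2), |d|=7 (t=2); sum(t^3 - t) = 72.
        Var[W] = n(n+1)(2n+1)/24 - sum(t^3-t)/48 = 3036/24 - 72/48 = 125.
        z = (W - E[W]) / sqrt(Var[W]) = (13 - 33) / 11.1803 = -1.7889.
        Two-sided p = 2*Phi(z) = 0.073638.
Step 6: alpha = 0.1. reject H0.

W+ = 13, W- = 53, W = min = 13, p = 0.073638, reject H0.


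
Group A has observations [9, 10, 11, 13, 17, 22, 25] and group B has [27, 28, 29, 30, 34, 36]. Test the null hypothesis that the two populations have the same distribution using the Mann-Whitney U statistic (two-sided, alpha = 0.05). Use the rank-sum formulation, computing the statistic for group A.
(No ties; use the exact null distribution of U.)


Step 1: Combine and sort all 13 observations; assign midranks.
sorted (value, group): (9,X), (10,X), (11,X), (13,X), (17,X), (22,X), (25,X), (27,Y), (28,Y), (29,Y), (30,Y), (34,Y), (36,Y)
ranks: 9->1, 10->2, 11->3, 13->4, 17->5, 22->6, 25->7, 27->8, 28->9, 29->10, 30->11, 34->12, 36->13
Step 2: Rank sum for X: R1 = 1 + 2 + 3 + 4 + 5 + 6 + 7 = 28.
Step 3: U_X = R1 - n1(n1+1)/2 = 28 - 7*8/2 = 28 - 28 = 0.
       U_Y = n1*n2 - U_X = 42 - 0 = 42.
Step 4: No ties, so the exact null distribution of U (based on enumerating the C(13,7) = 1716 equally likely rank assignments) gives the two-sided p-value.
Step 5: p-value = 0.001166; compare to alpha = 0.05. reject H0.

U_X = 0, p = 0.001166, reject H0 at alpha = 0.05.


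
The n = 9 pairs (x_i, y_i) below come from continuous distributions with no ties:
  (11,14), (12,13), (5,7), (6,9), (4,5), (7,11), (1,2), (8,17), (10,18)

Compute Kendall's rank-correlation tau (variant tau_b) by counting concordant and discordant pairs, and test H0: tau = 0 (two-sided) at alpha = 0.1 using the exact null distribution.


Step 1: Enumerate the 36 unordered pairs (i,j) with i<j and classify each by sign(x_j-x_i) * sign(y_j-y_i).
  (1,2):dx=+1,dy=-1->D; (1,3):dx=-6,dy=-7->C; (1,4):dx=-5,dy=-5->C; (1,5):dx=-7,dy=-9->C
  (1,6):dx=-4,dy=-3->C; (1,7):dx=-10,dy=-12->C; (1,8):dx=-3,dy=+3->D; (1,9):dx=-1,dy=+4->D
  (2,3):dx=-7,dy=-6->C; (2,4):dx=-6,dy=-4->C; (2,5):dx=-8,dy=-8->C; (2,6):dx=-5,dy=-2->C
  (2,7):dx=-11,dy=-11->C; (2,8):dx=-4,dy=+4->D; (2,9):dx=-2,dy=+5->D; (3,4):dx=+1,dy=+2->C
  (3,5):dx=-1,dy=-2->C; (3,6):dx=+2,dy=+4->C; (3,7):dx=-4,dy=-5->C; (3,8):dx=+3,dy=+10->C
  (3,9):dx=+5,dy=+11->C; (4,5):dx=-2,dy=-4->C; (4,6):dx=+1,dy=+2->C; (4,7):dx=-5,dy=-7->C
  (4,8):dx=+2,dy=+8->C; (4,9):dx=+4,dy=+9->C; (5,6):dx=+3,dy=+6->C; (5,7):dx=-3,dy=-3->C
  (5,8):dx=+4,dy=+12->C; (5,9):dx=+6,dy=+13->C; (6,7):dx=-6,dy=-9->C; (6,8):dx=+1,dy=+6->C
  (6,9):dx=+3,dy=+7->C; (7,8):dx=+7,dy=+15->C; (7,9):dx=+9,dy=+16->C; (8,9):dx=+2,dy=+1->C
Step 2: C = 31, D = 5, total pairs = 36.
Step 3: tau = (C - D)/(n(n-1)/2) = (31 - 5)/36 = 0.722222.
Step 4: Exact two-sided p-value (enumerate n! = 362880 permutations of y under H0): p = 0.005886.
Step 5: alpha = 0.1. reject H0.

tau_b = 0.7222 (C=31, D=5), p = 0.005886, reject H0.


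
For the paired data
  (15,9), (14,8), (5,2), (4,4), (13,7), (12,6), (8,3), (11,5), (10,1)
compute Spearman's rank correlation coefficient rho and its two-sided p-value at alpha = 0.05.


Step 1: Rank x and y separately (midranks; no ties here).
rank(x): 15->9, 14->8, 5->2, 4->1, 13->7, 12->6, 8->3, 11->5, 10->4
rank(y): 9->9, 8->8, 2->2, 4->4, 7->7, 6->6, 3->3, 5->5, 1->1
Step 2: d_i = R_x(i) - R_y(i); compute d_i^2.
  (9-9)^2=0, (8-8)^2=0, (2-2)^2=0, (1-4)^2=9, (7-7)^2=0, (6-6)^2=0, (3-3)^2=0, (5-5)^2=0, (4-1)^2=9
sum(d^2) = 18.
Step 3: rho = 1 - 6*18 / (9*(9^2 - 1)) = 1 - 108/720 = 0.850000.
Step 4: Under H0, t = rho * sqrt((n-2)/(1-rho^2)) = 4.2691 ~ t(7).
Step 5: Two-sided p-value from the t-distribution with 7 df = 0.003705.
Step 6: alpha = 0.05. reject H0.

rho = 0.8500, p = 0.003705, reject H0 at alpha = 0.05.


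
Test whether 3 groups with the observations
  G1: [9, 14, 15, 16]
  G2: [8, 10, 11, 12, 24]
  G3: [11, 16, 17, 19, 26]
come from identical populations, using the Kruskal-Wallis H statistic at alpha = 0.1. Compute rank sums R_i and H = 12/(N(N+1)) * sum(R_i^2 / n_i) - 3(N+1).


Step 1: Combine all N = 14 observations and assign midranks.
sorted (value, group, rank): (8,G2,1), (9,G1,2), (10,G2,3), (11,G2,4.5), (11,G3,4.5), (12,G2,6), (14,G1,7), (15,G1,8), (16,G1,9.5), (16,G3,9.5), (17,G3,11), (19,G3,12), (24,G2,13), (26,G3,14)
Step 2: Sum ranks within each group.
R_1 = 26.5 (n_1 = 4)
R_2 = 27.5 (n_2 = 5)
R_3 = 51 (n_3 = 5)
Step 3: H = 12/(N(N+1)) * sum(R_i^2/n_i) - 3(N+1)
     = 12/(14*15) * (26.5^2/4 + 27.5^2/5 + 51^2/5) - 3*15
     = 0.057143 * 847.013 - 45
     = 3.400714.
Step 4: Ties present; correction factor C = 1 - 12/(14^3 - 14) = 0.995604. Corrected H = 3.400714 / 0.995604 = 3.415728.
Step 5: Under H0, H ~ chi^2(2); p-value = 0.181252.
Step 6: alpha = 0.1. fail to reject H0.

H = 3.4157, df = 2, p = 0.181252, fail to reject H0.


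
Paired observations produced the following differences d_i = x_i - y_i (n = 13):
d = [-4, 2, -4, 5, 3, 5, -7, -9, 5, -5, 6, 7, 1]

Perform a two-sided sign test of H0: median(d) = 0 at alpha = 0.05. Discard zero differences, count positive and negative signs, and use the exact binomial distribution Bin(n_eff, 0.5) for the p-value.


Step 1: Discard zero differences. Original n = 13; n_eff = number of nonzero differences = 13.
Nonzero differences (with sign): -4, +2, -4, +5, +3, +5, -7, -9, +5, -5, +6, +7, +1
Step 2: Count signs: positive = 8, negative = 5.
Step 3: Under H0: P(positive) = 0.5, so the number of positives S ~ Bin(13, 0.5).
Step 4: Two-sided exact p-value = sum of Bin(13,0.5) probabilities at or below the observed probability = 0.581055.
Step 5: alpha = 0.05. fail to reject H0.

n_eff = 13, pos = 8, neg = 5, p = 0.581055, fail to reject H0.


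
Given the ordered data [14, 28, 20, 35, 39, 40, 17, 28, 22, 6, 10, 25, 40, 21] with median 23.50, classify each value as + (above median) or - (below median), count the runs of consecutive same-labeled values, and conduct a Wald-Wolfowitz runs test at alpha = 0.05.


Step 1: Compute median = 23.50; label A = above, B = below.
Labels in order: BABAAABABBBAAB  (n_A = 7, n_B = 7)
Step 2: Count runs R = 9.
Step 3: Under H0 (random ordering), E[R] = 2*n_A*n_B/(n_A+n_B) + 1 = 2*7*7/14 + 1 = 8.0000.
        Var[R] = 2*n_A*n_B*(2*n_A*n_B - n_A - n_B) / ((n_A+n_B)^2 * (n_A+n_B-1)) = 8232/2548 = 3.2308.
        SD[R] = 1.7974.
Step 4: Continuity-corrected z = (R - 0.5 - E[R]) / SD[R] = (9 - 0.5 - 8.0000) / 1.7974 = 0.2782.
Step 5: Two-sided p-value via normal approximation = 2*(1 - Phi(|z|)) = 0.780879.
Step 6: alpha = 0.05. fail to reject H0.

R = 9, z = 0.2782, p = 0.780879, fail to reject H0.


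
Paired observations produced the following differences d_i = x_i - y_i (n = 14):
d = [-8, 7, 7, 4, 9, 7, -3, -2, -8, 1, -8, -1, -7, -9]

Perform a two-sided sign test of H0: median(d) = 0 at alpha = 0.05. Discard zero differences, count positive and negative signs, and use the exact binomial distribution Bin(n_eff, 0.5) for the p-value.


Step 1: Discard zero differences. Original n = 14; n_eff = number of nonzero differences = 14.
Nonzero differences (with sign): -8, +7, +7, +4, +9, +7, -3, -2, -8, +1, -8, -1, -7, -9
Step 2: Count signs: positive = 6, negative = 8.
Step 3: Under H0: P(positive) = 0.5, so the number of positives S ~ Bin(14, 0.5).
Step 4: Two-sided exact p-value = sum of Bin(14,0.5) probabilities at or below the observed probability = 0.790527.
Step 5: alpha = 0.05. fail to reject H0.

n_eff = 14, pos = 6, neg = 8, p = 0.790527, fail to reject H0.


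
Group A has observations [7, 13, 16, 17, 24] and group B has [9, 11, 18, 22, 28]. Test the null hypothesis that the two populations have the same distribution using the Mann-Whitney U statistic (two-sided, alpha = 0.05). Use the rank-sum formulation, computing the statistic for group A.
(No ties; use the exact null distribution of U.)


Step 1: Combine and sort all 10 observations; assign midranks.
sorted (value, group): (7,X), (9,Y), (11,Y), (13,X), (16,X), (17,X), (18,Y), (22,Y), (24,X), (28,Y)
ranks: 7->1, 9->2, 11->3, 13->4, 16->5, 17->6, 18->7, 22->8, 24->9, 28->10
Step 2: Rank sum for X: R1 = 1 + 4 + 5 + 6 + 9 = 25.
Step 3: U_X = R1 - n1(n1+1)/2 = 25 - 5*6/2 = 25 - 15 = 10.
       U_Y = n1*n2 - U_X = 25 - 10 = 15.
Step 4: No ties, so the exact null distribution of U (based on enumerating the C(10,5) = 252 equally likely rank assignments) gives the two-sided p-value.
Step 5: p-value = 0.690476; compare to alpha = 0.05. fail to reject H0.

U_X = 10, p = 0.690476, fail to reject H0 at alpha = 0.05.


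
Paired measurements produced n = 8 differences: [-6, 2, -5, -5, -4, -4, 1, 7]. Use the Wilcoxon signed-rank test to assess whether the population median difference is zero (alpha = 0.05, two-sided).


Step 1: Drop any zero differences (none here) and take |d_i|.
|d| = [6, 2, 5, 5, 4, 4, 1, 7]
Step 2: Midrank |d_i| (ties get averaged ranks).
ranks: |6|->7, |2|->2, |5|->5.5, |5|->5.5, |4|->3.5, |4|->3.5, |1|->1, |7|->8
Step 3: Attach original signs; sum ranks with positive sign and with negative sign.
W+ = 2 + 1 + 8 = 11
W- = 7 + 5.5 + 5.5 + 3.5 + 3.5 = 25
(Check: W+ + W- = 36 should equal n(n+1)/2 = 36.)
Step 4: Test statistic W = min(W+, W-) = 11.
Step 5: Ties in |d|, so use the tie-corrected normal approximation.
        E[W] = n(n+1)/4 = 8*9/4 = 18.
        Tie groups: |d|=4 (t=2), |d|=5 (t=2); sum(t^3 - t) = 12.
        Var[W] = n(n+1)(2n+1)/24 - sum(t^3-t)/48 = 1224/24 - 12/48 = 50.75.
        z = (W - E[W]) / sqrt(Var[W]) = (11 - 18) / 7.1239 = -0.9826.
        Two-sided p = 2*Phi(z) = 0.325801.
Step 6: alpha = 0.05. fail to reject H0.

W+ = 11, W- = 25, W = min = 11, p = 0.325801, fail to reject H0.


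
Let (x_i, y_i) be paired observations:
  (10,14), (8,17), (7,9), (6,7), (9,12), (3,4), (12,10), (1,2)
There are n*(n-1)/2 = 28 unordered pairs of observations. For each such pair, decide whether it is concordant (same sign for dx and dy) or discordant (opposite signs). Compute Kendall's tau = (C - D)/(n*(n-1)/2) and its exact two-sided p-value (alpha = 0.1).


Step 1: Enumerate the 28 unordered pairs (i,j) with i<j and classify each by sign(x_j-x_i) * sign(y_j-y_i).
  (1,2):dx=-2,dy=+3->D; (1,3):dx=-3,dy=-5->C; (1,4):dx=-4,dy=-7->C; (1,5):dx=-1,dy=-2->C
  (1,6):dx=-7,dy=-10->C; (1,7):dx=+2,dy=-4->D; (1,8):dx=-9,dy=-12->C; (2,3):dx=-1,dy=-8->C
  (2,4):dx=-2,dy=-10->C; (2,5):dx=+1,dy=-5->D; (2,6):dx=-5,dy=-13->C; (2,7):dx=+4,dy=-7->D
  (2,8):dx=-7,dy=-15->C; (3,4):dx=-1,dy=-2->C; (3,5):dx=+2,dy=+3->C; (3,6):dx=-4,dy=-5->C
  (3,7):dx=+5,dy=+1->C; (3,8):dx=-6,dy=-7->C; (4,5):dx=+3,dy=+5->C; (4,6):dx=-3,dy=-3->C
  (4,7):dx=+6,dy=+3->C; (4,8):dx=-5,dy=-5->C; (5,6):dx=-6,dy=-8->C; (5,7):dx=+3,dy=-2->D
  (5,8):dx=-8,dy=-10->C; (6,7):dx=+9,dy=+6->C; (6,8):dx=-2,dy=-2->C; (7,8):dx=-11,dy=-8->C
Step 2: C = 23, D = 5, total pairs = 28.
Step 3: tau = (C - D)/(n(n-1)/2) = (23 - 5)/28 = 0.642857.
Step 4: Exact two-sided p-value (enumerate n! = 40320 permutations of y under H0): p = 0.031151.
Step 5: alpha = 0.1. reject H0.

tau_b = 0.6429 (C=23, D=5), p = 0.031151, reject H0.


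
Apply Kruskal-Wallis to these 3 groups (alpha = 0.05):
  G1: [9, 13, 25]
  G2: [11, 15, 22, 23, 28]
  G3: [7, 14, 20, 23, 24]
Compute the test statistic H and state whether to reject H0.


Step 1: Combine all N = 13 observations and assign midranks.
sorted (value, group, rank): (7,G3,1), (9,G1,2), (11,G2,3), (13,G1,4), (14,G3,5), (15,G2,6), (20,G3,7), (22,G2,8), (23,G2,9.5), (23,G3,9.5), (24,G3,11), (25,G1,12), (28,G2,13)
Step 2: Sum ranks within each group.
R_1 = 18 (n_1 = 3)
R_2 = 39.5 (n_2 = 5)
R_3 = 33.5 (n_3 = 5)
Step 3: H = 12/(N(N+1)) * sum(R_i^2/n_i) - 3(N+1)
     = 12/(13*14) * (18^2/3 + 39.5^2/5 + 33.5^2/5) - 3*14
     = 0.065934 * 644.5 - 42
     = 0.494505.
Step 4: Ties present; correction factor C = 1 - 6/(13^3 - 13) = 0.997253. Corrected H = 0.494505 / 0.997253 = 0.495868.
Step 5: Under H0, H ~ chi^2(2); p-value = 0.780412.
Step 6: alpha = 0.05. fail to reject H0.

H = 0.4959, df = 2, p = 0.780412, fail to reject H0.


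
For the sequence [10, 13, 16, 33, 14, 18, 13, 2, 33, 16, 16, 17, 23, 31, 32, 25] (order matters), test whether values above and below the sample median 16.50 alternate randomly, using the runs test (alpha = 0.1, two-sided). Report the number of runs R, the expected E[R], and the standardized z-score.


Step 1: Compute median = 16.50; label A = above, B = below.
Labels in order: BBBABABBABBAAAAA  (n_A = 8, n_B = 8)
Step 2: Count runs R = 8.
Step 3: Under H0 (random ordering), E[R] = 2*n_A*n_B/(n_A+n_B) + 1 = 2*8*8/16 + 1 = 9.0000.
        Var[R] = 2*n_A*n_B*(2*n_A*n_B - n_A - n_B) / ((n_A+n_B)^2 * (n_A+n_B-1)) = 14336/3840 = 3.7333.
        SD[R] = 1.9322.
Step 4: Continuity-corrected z = (R + 0.5 - E[R]) / SD[R] = (8 + 0.5 - 9.0000) / 1.9322 = -0.2588.
Step 5: Two-sided p-value via normal approximation = 2*(1 - Phi(|z|)) = 0.795809.
Step 6: alpha = 0.1. fail to reject H0.

R = 8, z = -0.2588, p = 0.795809, fail to reject H0.


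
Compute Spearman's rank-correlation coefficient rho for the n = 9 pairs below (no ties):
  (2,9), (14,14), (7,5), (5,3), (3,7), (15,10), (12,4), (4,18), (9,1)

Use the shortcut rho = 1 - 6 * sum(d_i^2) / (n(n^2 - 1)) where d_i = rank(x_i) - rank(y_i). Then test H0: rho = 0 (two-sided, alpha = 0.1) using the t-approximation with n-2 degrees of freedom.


Step 1: Rank x and y separately (midranks; no ties here).
rank(x): 2->1, 14->8, 7->5, 5->4, 3->2, 15->9, 12->7, 4->3, 9->6
rank(y): 9->6, 14->8, 5->4, 3->2, 7->5, 10->7, 4->3, 18->9, 1->1
Step 2: d_i = R_x(i) - R_y(i); compute d_i^2.
  (1-6)^2=25, (8-8)^2=0, (5-4)^2=1, (4-2)^2=4, (2-5)^2=9, (9-7)^2=4, (7-3)^2=16, (3-9)^2=36, (6-1)^2=25
sum(d^2) = 120.
Step 3: rho = 1 - 6*120 / (9*(9^2 - 1)) = 1 - 720/720 = 0.000000.
Step 4: Under H0, t = rho * sqrt((n-2)/(1-rho^2)) = 0.0000 ~ t(7).
Step 5: Two-sided p-value from the t-distribution with 7 df = 1.000000.
Step 6: alpha = 0.1. fail to reject H0.

rho = 0.0000, p = 1.000000, fail to reject H0 at alpha = 0.1.


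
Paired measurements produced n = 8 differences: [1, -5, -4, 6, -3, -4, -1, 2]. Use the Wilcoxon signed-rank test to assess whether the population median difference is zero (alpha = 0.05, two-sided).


Step 1: Drop any zero differences (none here) and take |d_i|.
|d| = [1, 5, 4, 6, 3, 4, 1, 2]
Step 2: Midrank |d_i| (ties get averaged ranks).
ranks: |1|->1.5, |5|->7, |4|->5.5, |6|->8, |3|->4, |4|->5.5, |1|->1.5, |2|->3
Step 3: Attach original signs; sum ranks with positive sign and with negative sign.
W+ = 1.5 + 8 + 3 = 12.5
W- = 7 + 5.5 + 4 + 5.5 + 1.5 = 23.5
(Check: W+ + W- = 36 should equal n(n+1)/2 = 36.)
Step 4: Test statistic W = min(W+, W-) = 12.5.
Step 5: Ties in |d|, so use the tie-corrected normal approximation.
        E[W] = n(n+1)/4 = 8*9/4 = 18.
        Tie groups: |d|=1 (t=2), |d|=4 (t=2); sum(t^3 - t) = 12.
        Var[W] = n(n+1)(2n+1)/24 - sum(t^3-t)/48 = 1224/24 - 12/48 = 50.75.
        z = (W - E[W]) / sqrt(Var[W]) = (12.5 - 18) / 7.1239 = -0.7720.
        Two-sided p = 2*Phi(z) = 0.440086.
Step 6: alpha = 0.05. fail to reject H0.

W+ = 12.5, W- = 23.5, W = min = 12.5, p = 0.440086, fail to reject H0.


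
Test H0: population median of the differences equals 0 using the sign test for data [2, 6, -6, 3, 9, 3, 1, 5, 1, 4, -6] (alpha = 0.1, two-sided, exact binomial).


Step 1: Discard zero differences. Original n = 11; n_eff = number of nonzero differences = 11.
Nonzero differences (with sign): +2, +6, -6, +3, +9, +3, +1, +5, +1, +4, -6
Step 2: Count signs: positive = 9, negative = 2.
Step 3: Under H0: P(positive) = 0.5, so the number of positives S ~ Bin(11, 0.5).
Step 4: Two-sided exact p-value = sum of Bin(11,0.5) probabilities at or below the observed probability = 0.065430.
Step 5: alpha = 0.1. reject H0.

n_eff = 11, pos = 9, neg = 2, p = 0.065430, reject H0.


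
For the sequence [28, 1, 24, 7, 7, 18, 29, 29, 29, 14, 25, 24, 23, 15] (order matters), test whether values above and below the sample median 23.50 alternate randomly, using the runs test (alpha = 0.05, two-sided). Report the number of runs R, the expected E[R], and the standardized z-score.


Step 1: Compute median = 23.50; label A = above, B = below.
Labels in order: ABABBBAAABAABB  (n_A = 7, n_B = 7)
Step 2: Count runs R = 8.
Step 3: Under H0 (random ordering), E[R] = 2*n_A*n_B/(n_A+n_B) + 1 = 2*7*7/14 + 1 = 8.0000.
        Var[R] = 2*n_A*n_B*(2*n_A*n_B - n_A - n_B) / ((n_A+n_B)^2 * (n_A+n_B-1)) = 8232/2548 = 3.2308.
        SD[R] = 1.7974.
Step 4: R = E[R], so z = 0 with no continuity correction.
Step 5: Two-sided p-value via normal approximation = 2*(1 - Phi(|z|)) = 1.000000.
Step 6: alpha = 0.05. fail to reject H0.

R = 8, z = 0.0000, p = 1.000000, fail to reject H0.


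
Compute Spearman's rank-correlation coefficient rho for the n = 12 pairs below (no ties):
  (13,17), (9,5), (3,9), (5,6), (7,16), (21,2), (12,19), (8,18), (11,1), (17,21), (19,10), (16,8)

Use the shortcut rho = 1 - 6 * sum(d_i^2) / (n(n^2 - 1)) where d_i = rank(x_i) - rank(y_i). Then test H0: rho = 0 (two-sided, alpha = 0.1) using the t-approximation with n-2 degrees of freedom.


Step 1: Rank x and y separately (midranks; no ties here).
rank(x): 13->8, 9->5, 3->1, 5->2, 7->3, 21->12, 12->7, 8->4, 11->6, 17->10, 19->11, 16->9
rank(y): 17->9, 5->3, 9->6, 6->4, 16->8, 2->2, 19->11, 18->10, 1->1, 21->12, 10->7, 8->5
Step 2: d_i = R_x(i) - R_y(i); compute d_i^2.
  (8-9)^2=1, (5-3)^2=4, (1-6)^2=25, (2-4)^2=4, (3-8)^2=25, (12-2)^2=100, (7-11)^2=16, (4-10)^2=36, (6-1)^2=25, (10-12)^2=4, (11-7)^2=16, (9-5)^2=16
sum(d^2) = 272.
Step 3: rho = 1 - 6*272 / (12*(12^2 - 1)) = 1 - 1632/1716 = 0.048951.
Step 4: Under H0, t = rho * sqrt((n-2)/(1-rho^2)) = 0.1550 ~ t(10).
Step 5: Two-sided p-value from the t-distribution with 10 df = 0.879919.
Step 6: alpha = 0.1. fail to reject H0.

rho = 0.0490, p = 0.879919, fail to reject H0 at alpha = 0.1.


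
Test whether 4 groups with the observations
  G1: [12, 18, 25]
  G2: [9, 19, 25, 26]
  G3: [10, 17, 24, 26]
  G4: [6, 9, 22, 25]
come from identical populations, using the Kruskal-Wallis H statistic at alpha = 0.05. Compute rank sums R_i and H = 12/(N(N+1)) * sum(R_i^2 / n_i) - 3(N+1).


Step 1: Combine all N = 15 observations and assign midranks.
sorted (value, group, rank): (6,G4,1), (9,G2,2.5), (9,G4,2.5), (10,G3,4), (12,G1,5), (17,G3,6), (18,G1,7), (19,G2,8), (22,G4,9), (24,G3,10), (25,G1,12), (25,G2,12), (25,G4,12), (26,G2,14.5), (26,G3,14.5)
Step 2: Sum ranks within each group.
R_1 = 24 (n_1 = 3)
R_2 = 37 (n_2 = 4)
R_3 = 34.5 (n_3 = 4)
R_4 = 24.5 (n_4 = 4)
Step 3: H = 12/(N(N+1)) * sum(R_i^2/n_i) - 3(N+1)
     = 12/(15*16) * (24^2/3 + 37^2/4 + 34.5^2/4 + 24.5^2/4) - 3*16
     = 0.050000 * 981.875 - 48
     = 1.093750.
Step 4: Ties present; correction factor C = 1 - 36/(15^3 - 15) = 0.989286. Corrected H = 1.093750 / 0.989286 = 1.105596.
Step 5: Under H0, H ~ chi^2(3); p-value = 0.775723.
Step 6: alpha = 0.05. fail to reject H0.

H = 1.1056, df = 3, p = 0.775723, fail to reject H0.


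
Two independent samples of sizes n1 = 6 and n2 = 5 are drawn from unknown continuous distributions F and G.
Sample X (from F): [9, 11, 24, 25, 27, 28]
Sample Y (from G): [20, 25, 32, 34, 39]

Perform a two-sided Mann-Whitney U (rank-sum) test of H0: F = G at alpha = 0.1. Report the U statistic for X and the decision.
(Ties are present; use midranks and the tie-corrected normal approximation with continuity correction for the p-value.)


Step 1: Combine and sort all 11 observations; assign midranks.
sorted (value, group): (9,X), (11,X), (20,Y), (24,X), (25,X), (25,Y), (27,X), (28,X), (32,Y), (34,Y), (39,Y)
ranks: 9->1, 11->2, 20->3, 24->4, 25->5.5, 25->5.5, 27->7, 28->8, 32->9, 34->10, 39->11
Step 2: Rank sum for X: R1 = 1 + 2 + 4 + 5.5 + 7 + 8 = 27.5.
Step 3: U_X = R1 - n1(n1+1)/2 = 27.5 - 6*7/2 = 27.5 - 21 = 6.5.
       U_Y = n1*n2 - U_X = 30 - 6.5 = 23.5.
Step 4: Ties are present, so use the tie-corrected normal approximation (with continuity correction) for the p-value.
Step 5: p-value = 0.143215; compare to alpha = 0.1. fail to reject H0.

U_X = 6.5, p = 0.143215, fail to reject H0 at alpha = 0.1.


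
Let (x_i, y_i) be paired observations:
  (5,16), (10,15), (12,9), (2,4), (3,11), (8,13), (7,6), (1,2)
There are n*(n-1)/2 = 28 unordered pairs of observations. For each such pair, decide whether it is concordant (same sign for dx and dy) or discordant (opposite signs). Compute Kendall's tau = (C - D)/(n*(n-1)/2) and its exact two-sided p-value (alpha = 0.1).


Step 1: Enumerate the 28 unordered pairs (i,j) with i<j and classify each by sign(x_j-x_i) * sign(y_j-y_i).
  (1,2):dx=+5,dy=-1->D; (1,3):dx=+7,dy=-7->D; (1,4):dx=-3,dy=-12->C; (1,5):dx=-2,dy=-5->C
  (1,6):dx=+3,dy=-3->D; (1,7):dx=+2,dy=-10->D; (1,8):dx=-4,dy=-14->C; (2,3):dx=+2,dy=-6->D
  (2,4):dx=-8,dy=-11->C; (2,5):dx=-7,dy=-4->C; (2,6):dx=-2,dy=-2->C; (2,7):dx=-3,dy=-9->C
  (2,8):dx=-9,dy=-13->C; (3,4):dx=-10,dy=-5->C; (3,5):dx=-9,dy=+2->D; (3,6):dx=-4,dy=+4->D
  (3,7):dx=-5,dy=-3->C; (3,8):dx=-11,dy=-7->C; (4,5):dx=+1,dy=+7->C; (4,6):dx=+6,dy=+9->C
  (4,7):dx=+5,dy=+2->C; (4,8):dx=-1,dy=-2->C; (5,6):dx=+5,dy=+2->C; (5,7):dx=+4,dy=-5->D
  (5,8):dx=-2,dy=-9->C; (6,7):dx=-1,dy=-7->C; (6,8):dx=-7,dy=-11->C; (7,8):dx=-6,dy=-4->C
Step 2: C = 20, D = 8, total pairs = 28.
Step 3: tau = (C - D)/(n(n-1)/2) = (20 - 8)/28 = 0.428571.
Step 4: Exact two-sided p-value (enumerate n! = 40320 permutations of y under H0): p = 0.178869.
Step 5: alpha = 0.1. fail to reject H0.

tau_b = 0.4286 (C=20, D=8), p = 0.178869, fail to reject H0.


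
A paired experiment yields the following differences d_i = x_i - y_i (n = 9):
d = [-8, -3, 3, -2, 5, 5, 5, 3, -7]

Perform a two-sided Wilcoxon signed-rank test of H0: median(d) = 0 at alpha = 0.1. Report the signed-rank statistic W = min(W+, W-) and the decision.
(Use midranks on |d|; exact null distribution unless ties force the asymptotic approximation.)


Step 1: Drop any zero differences (none here) and take |d_i|.
|d| = [8, 3, 3, 2, 5, 5, 5, 3, 7]
Step 2: Midrank |d_i| (ties get averaged ranks).
ranks: |8|->9, |3|->3, |3|->3, |2|->1, |5|->6, |5|->6, |5|->6, |3|->3, |7|->8
Step 3: Attach original signs; sum ranks with positive sign and with negative sign.
W+ = 3 + 6 + 6 + 6 + 3 = 24
W- = 9 + 3 + 1 + 8 = 21
(Check: W+ + W- = 45 should equal n(n+1)/2 = 45.)
Step 4: Test statistic W = min(W+, W-) = 21.
Step 5: Ties in |d|, so use the tie-corrected normal approximation.
        E[W] = n(n+1)/4 = 9*10/4 = 22.5.
        Tie groups: |d|=3 (t=3), |d|=5 (t=3); sum(t^3 - t) = 48.
        Var[W] = n(n+1)(2n+1)/24 - sum(t^3-t)/48 = 1710/24 - 48/48 = 70.25.
        z = (W - E[W]) / sqrt(Var[W]) = (21 - 22.5) / 8.3815 = -0.1790.
        Two-sided p = 2*Phi(z) = 0.857965.
Step 6: alpha = 0.1. fail to reject H0.

W+ = 24, W- = 21, W = min = 21, p = 0.857965, fail to reject H0.


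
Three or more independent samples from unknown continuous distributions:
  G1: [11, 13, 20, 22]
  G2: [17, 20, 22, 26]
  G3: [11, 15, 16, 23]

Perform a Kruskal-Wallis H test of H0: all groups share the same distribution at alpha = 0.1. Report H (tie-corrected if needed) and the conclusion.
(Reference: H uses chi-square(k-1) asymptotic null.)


Step 1: Combine all N = 12 observations and assign midranks.
sorted (value, group, rank): (11,G1,1.5), (11,G3,1.5), (13,G1,3), (15,G3,4), (16,G3,5), (17,G2,6), (20,G1,7.5), (20,G2,7.5), (22,G1,9.5), (22,G2,9.5), (23,G3,11), (26,G2,12)
Step 2: Sum ranks within each group.
R_1 = 21.5 (n_1 = 4)
R_2 = 35 (n_2 = 4)
R_3 = 21.5 (n_3 = 4)
Step 3: H = 12/(N(N+1)) * sum(R_i^2/n_i) - 3(N+1)
     = 12/(12*13) * (21.5^2/4 + 35^2/4 + 21.5^2/4) - 3*13
     = 0.076923 * 537.375 - 39
     = 2.336538.
Step 4: Ties present; correction factor C = 1 - 18/(12^3 - 12) = 0.989510. Corrected H = 2.336538 / 0.989510 = 2.361307.
Step 5: Under H0, H ~ chi^2(2); p-value = 0.307078.
Step 6: alpha = 0.1. fail to reject H0.

H = 2.3613, df = 2, p = 0.307078, fail to reject H0.


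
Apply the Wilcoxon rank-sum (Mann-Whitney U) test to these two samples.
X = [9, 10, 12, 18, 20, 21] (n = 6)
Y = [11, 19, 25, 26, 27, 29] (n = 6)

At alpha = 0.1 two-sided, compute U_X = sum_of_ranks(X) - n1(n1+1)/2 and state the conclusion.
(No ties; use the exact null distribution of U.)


Step 1: Combine and sort all 12 observations; assign midranks.
sorted (value, group): (9,X), (10,X), (11,Y), (12,X), (18,X), (19,Y), (20,X), (21,X), (25,Y), (26,Y), (27,Y), (29,Y)
ranks: 9->1, 10->2, 11->3, 12->4, 18->5, 19->6, 20->7, 21->8, 25->9, 26->10, 27->11, 29->12
Step 2: Rank sum for X: R1 = 1 + 2 + 4 + 5 + 7 + 8 = 27.
Step 3: U_X = R1 - n1(n1+1)/2 = 27 - 6*7/2 = 27 - 21 = 6.
       U_Y = n1*n2 - U_X = 36 - 6 = 30.
Step 4: No ties, so the exact null distribution of U (based on enumerating the C(12,6) = 924 equally likely rank assignments) gives the two-sided p-value.
Step 5: p-value = 0.064935; compare to alpha = 0.1. reject H0.

U_X = 6, p = 0.064935, reject H0 at alpha = 0.1.
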